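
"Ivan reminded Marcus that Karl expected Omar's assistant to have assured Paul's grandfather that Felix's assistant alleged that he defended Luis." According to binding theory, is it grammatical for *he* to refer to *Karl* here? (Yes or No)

*Karl* is an R-expression; Principle C requires it to be free (not bound by any c-commanding expression).
— he: subject of the clause headed by 'defended'; the pronoun does not c-command the R-expression — coreference allowed.

Yes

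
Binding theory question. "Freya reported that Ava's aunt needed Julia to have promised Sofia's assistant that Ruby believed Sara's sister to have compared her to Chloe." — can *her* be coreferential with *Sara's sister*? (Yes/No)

*her* is a pronoun; Principle B requires it to be free in its binding domain — the clause headed by 'compared'.
— Sara's sister: subject of the clause headed by 'compared'; c-commands the pronoun within its binding domain — blocked (Principle B).

No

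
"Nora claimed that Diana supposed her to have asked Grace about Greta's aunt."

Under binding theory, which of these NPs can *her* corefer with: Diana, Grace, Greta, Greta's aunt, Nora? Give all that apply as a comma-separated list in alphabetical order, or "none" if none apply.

*her* is a pronoun; Principle B requires it to be free in its binding domain — the clause headed by 'supposed'.
— Diana: subject of the clause headed by 'supposed'; c-commands the pronoun within its binding domain — blocked (Principle B).
— Grace: object of the clause headed by 'asked'; is c-commanded by the pronoun; coreference would bind this R-expression — blocked (Principle C).
— Greta: possessor inside the second object DP of the clause headed by 'asked'; is c-commanded by the pronoun; coreference would bind this R-expression — blocked (Principle C).
— Greta's aunt: second object of the clause headed by 'asked'; is c-commanded by the pronoun; coreference would bind this R-expression — blocked (Principle C).
— Nora: subject of the matrix clause; c-commands the pronoun but lies outside its binding domain — allowed.

Nora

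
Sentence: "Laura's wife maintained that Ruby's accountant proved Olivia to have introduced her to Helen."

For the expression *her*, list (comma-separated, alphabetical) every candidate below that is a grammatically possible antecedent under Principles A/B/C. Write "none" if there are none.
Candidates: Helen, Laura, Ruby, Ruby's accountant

Laura, Ruby, Ruby's accountant

*her* is a pronoun; Principle B requires it to be free in its binding domain — the clause headed by 'introduced'.
— Helen: second object of the clause headed by 'introduced'; is c-commanded by the pronoun; coreference would bind this R-expression — blocked (Principle C).
— Laura: possessor inside the subject DP of the matrix clause; does not c-command the pronoun — Principle B does not apply; allowed.
— Ruby: possessor inside the subject DP of the clause headed by 'proved'; does not c-command the pronoun — Principle B does not apply; allowed.
— Ruby's accountant: subject of the clause headed by 'proved'; c-commands the pronoun but lies outside its binding domain — allowed.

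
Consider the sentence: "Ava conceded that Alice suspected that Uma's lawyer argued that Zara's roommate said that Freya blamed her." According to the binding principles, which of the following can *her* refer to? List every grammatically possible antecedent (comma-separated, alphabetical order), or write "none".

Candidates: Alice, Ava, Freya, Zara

*her* is a pronoun; Principle B requires it to be free in its binding domain — the clause headed by 'blamed'.
— Alice: subject of the clause headed by 'suspected'; c-commands the pronoun but lies outside its binding domain — allowed.
— Ava: subject of the matrix clause; c-commands the pronoun but lies outside its binding domain — allowed.
— Freya: subject of the clause headed by 'blamed'; c-commands the pronoun within its binding domain — blocked (Principle B).
— Zara: possessor inside the subject DP of the clause headed by 'said'; does not c-command the pronoun — Principle B does not apply; allowed.

Alice, Ava, Zara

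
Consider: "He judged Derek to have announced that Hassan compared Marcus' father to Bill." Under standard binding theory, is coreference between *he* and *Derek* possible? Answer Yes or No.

*Derek* is an R-expression; Principle C requires it to be free (not bound by any c-commanding expression).
— he: subject of the matrix clause; the pronoun c-commands the R-expression — coreference blocked (Principle C).

No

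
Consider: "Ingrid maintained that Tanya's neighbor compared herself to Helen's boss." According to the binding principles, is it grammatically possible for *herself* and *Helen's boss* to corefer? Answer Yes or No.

*herself* is a reflexive; Principle A requires it to be bound within its binding domain — the clause headed by 'compared'.
— Helen's boss: second object of the clause headed by 'compared'; does not c-command the reflexive — cannot bind it (Principle A).

No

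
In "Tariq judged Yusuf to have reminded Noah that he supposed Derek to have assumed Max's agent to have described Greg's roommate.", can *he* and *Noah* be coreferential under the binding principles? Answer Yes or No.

Yes

*Noah* is an R-expression; Principle C requires it to be free (not bound by any c-commanding expression).
— he: subject of the clause headed by 'supposed'; the pronoun does not c-command the R-expression — coreference allowed.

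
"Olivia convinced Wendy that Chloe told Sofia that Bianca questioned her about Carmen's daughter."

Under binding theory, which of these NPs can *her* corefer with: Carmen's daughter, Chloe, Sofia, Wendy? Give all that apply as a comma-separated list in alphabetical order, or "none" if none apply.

Chloe, Sofia, Wendy

*her* is a pronoun; Principle B requires it to be free in its binding domain — the clause headed by 'questioned'.
— Carmen's daughter: second object of the clause headed by 'questioned'; is c-commanded by the pronoun; coreference would bind this R-expression — blocked (Principle C).
— Chloe: subject of the clause headed by 'told'; c-commands the pronoun but lies outside its binding domain — allowed.
— Sofia: object of the clause headed by 'told'; c-commands the pronoun but lies outside its binding domain — allowed.
— Wendy: object of the matrix clause; c-commands the pronoun but lies outside its binding domain — allowed.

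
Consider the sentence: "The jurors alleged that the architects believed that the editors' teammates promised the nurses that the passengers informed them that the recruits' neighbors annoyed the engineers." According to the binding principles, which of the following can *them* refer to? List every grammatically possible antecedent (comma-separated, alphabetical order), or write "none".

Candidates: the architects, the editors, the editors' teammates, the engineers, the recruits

*them* is a pronoun; Principle B requires it to be free in its binding domain — the clause headed by 'informed'.
— the architects: subject of the clause headed by 'believed'; c-commands the pronoun but lies outside its binding domain — allowed.
— the editors: possessor inside the subject DP of the clause headed by 'promised'; does not c-command the pronoun — Principle B does not apply; allowed.
— the editors' teammates: subject of the clause headed by 'promised'; c-commands the pronoun but lies outside its binding domain — allowed.
— the engineers: object of the clause headed by 'annoyed'; is c-commanded by the pronoun; coreference would bind this R-expression — blocked (Principle C).
— the recruits: possessor inside the subject DP of the clause headed by 'annoyed'; is c-commanded by the pronoun; coreference would bind this R-expression — blocked (Principle C).

the architects, the editors, the editors' teammates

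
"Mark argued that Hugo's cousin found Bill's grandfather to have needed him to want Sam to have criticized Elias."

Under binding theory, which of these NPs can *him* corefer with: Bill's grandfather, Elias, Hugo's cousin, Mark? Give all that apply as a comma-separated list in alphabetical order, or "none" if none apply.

*him* is a pronoun; Principle B requires it to be free in its binding domain — the clause headed by 'needed'.
— Bill's grandfather: subject of the clause headed by 'needed'; c-commands the pronoun within its binding domain — blocked (Principle B).
— Elias: object of the clause headed by 'criticized'; is c-commanded by the pronoun; coreference would bind this R-expression — blocked (Principle C).
— Hugo's cousin: subject of the clause headed by 'found'; c-commands the pronoun but lies outside its binding domain — allowed.
— Mark: subject of the matrix clause; c-commands the pronoun but lies outside its binding domain — allowed.

Hugo's cousin, Mark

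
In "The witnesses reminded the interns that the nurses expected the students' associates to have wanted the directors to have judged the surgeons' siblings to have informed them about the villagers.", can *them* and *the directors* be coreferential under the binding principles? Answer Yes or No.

*the directors* is an R-expression; Principle C requires it to be free (not bound by any c-commanding expression).
— them: object of the clause headed by 'informed'; the pronoun does not c-command the R-expression — coreference allowed.

Yes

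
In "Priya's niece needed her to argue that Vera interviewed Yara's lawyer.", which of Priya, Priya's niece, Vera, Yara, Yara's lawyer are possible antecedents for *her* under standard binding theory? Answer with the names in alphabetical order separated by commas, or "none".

Priya

*her* is a pronoun; Principle B requires it to be free in its binding domain — the matrix clause.
— Priya: possessor inside the subject DP of the matrix clause; does not c-command the pronoun — Principle B does not apply; allowed.
— Priya's niece: subject of the matrix clause; c-commands the pronoun within its binding domain — blocked (Principle B).
— Vera: subject of the clause headed by 'interviewed'; is c-commanded by the pronoun; coreference would bind this R-expression — blocked (Principle C).
— Yara: possessor inside the object DP of the clause headed by 'interviewed'; is c-commanded by the pronoun; coreference would bind this R-expression — blocked (Principle C).
— Yara's lawyer: object of the clause headed by 'interviewed'; is c-commanded by the pronoun; coreference would bind this R-expression — blocked (Principle C).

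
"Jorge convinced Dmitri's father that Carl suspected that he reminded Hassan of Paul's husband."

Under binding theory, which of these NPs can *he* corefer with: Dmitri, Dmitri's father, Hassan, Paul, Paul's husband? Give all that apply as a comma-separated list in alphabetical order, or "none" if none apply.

Dmitri, Dmitri's father

*he* is a pronoun; Principle B requires it to be free in its binding domain — the clause headed by 'reminded'.
— Dmitri: possessor inside the object DP of the matrix clause; does not c-command the pronoun — Principle B does not apply; allowed.
— Dmitri's father: object of the matrix clause; c-commands the pronoun but lies outside its binding domain — allowed.
— Hassan: object of the clause headed by 'reminded'; is c-commanded by the pronoun; coreference would bind this R-expression — blocked (Principle C).
— Paul: possessor inside the second object DP of the clause headed by 'reminded'; is c-commanded by the pronoun; coreference would bind this R-expression — blocked (Principle C).
— Paul's husband: second object of the clause headed by 'reminded'; is c-commanded by the pronoun; coreference would bind this R-expression — blocked (Principle C).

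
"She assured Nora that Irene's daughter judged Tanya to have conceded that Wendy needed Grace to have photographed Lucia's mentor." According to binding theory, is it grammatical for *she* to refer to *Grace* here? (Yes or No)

*Grace* is an R-expression; Principle C requires it to be free (not bound by any c-commanding expression).
— she: subject of the matrix clause; the pronoun c-commands the R-expression — coreference blocked (Principle C).

No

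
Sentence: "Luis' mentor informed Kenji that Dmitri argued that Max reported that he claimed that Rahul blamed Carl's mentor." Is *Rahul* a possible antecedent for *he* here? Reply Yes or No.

*he* is a pronoun; Principle B requires it to be free in its binding domain — the clause headed by 'claimed'.
— Rahul: subject of the clause headed by 'blamed'; is c-commanded by the pronoun; coreference would bind this R-expression — blocked (Principle C).

No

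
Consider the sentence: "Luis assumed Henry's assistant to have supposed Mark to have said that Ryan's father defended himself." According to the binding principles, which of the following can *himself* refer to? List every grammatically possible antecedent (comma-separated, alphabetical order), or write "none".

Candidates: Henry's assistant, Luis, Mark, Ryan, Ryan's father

Ryan's father

*himself* is a reflexive; Principle A requires it to be bound within its binding domain — the clause headed by 'defended'.
— Henry's assistant: subject of the clause headed by 'supposed'; c-commands the reflexive but lies outside its binding domain — cannot bind it (Principle A).
— Luis: subject of the matrix clause; c-commands the reflexive but lies outside its binding domain — cannot bind it (Principle A).
— Mark: subject of the clause headed by 'said'; c-commands the reflexive but lies outside its binding domain — cannot bind it (Principle A).
— Ryan: possessor inside the subject DP of the clause headed by 'defended'; does not c-command the reflexive — cannot bind it (Principle A).
— Ryan's father: subject of the clause headed by 'defended'; c-commands the reflexive within its binding domain — allowed (Principle A).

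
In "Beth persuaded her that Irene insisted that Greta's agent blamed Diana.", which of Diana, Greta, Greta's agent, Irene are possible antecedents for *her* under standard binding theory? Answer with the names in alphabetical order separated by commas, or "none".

none

*her* is a pronoun; Principle B requires it to be free in its binding domain — the matrix clause.
— Diana: object of the clause headed by 'blamed'; is c-commanded by the pronoun; coreference would bind this R-expression — blocked (Principle C).
— Greta: possessor inside the subject DP of the clause headed by 'blamed'; is c-commanded by the pronoun; coreference would bind this R-expression — blocked (Principle C).
— Greta's agent: subject of the clause headed by 'blamed'; is c-commanded by the pronoun; coreference would bind this R-expression — blocked (Principle C).
— Irene: subject of the clause headed by 'insisted'; is c-commanded by the pronoun; coreference would bind this R-expression — blocked (Principle C).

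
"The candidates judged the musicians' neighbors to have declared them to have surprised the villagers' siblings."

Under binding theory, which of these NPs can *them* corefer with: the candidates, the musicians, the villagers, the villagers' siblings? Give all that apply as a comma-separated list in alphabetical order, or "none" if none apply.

*them* is a pronoun; Principle B requires it to be free in its binding domain — the clause headed by 'declared'.
— the candidates: subject of the matrix clause; c-commands the pronoun but lies outside its binding domain — allowed.
— the musicians: possessor inside the subject DP of the clause headed by 'declared'; does not c-command the pronoun — Principle B does not apply; allowed.
— the villagers: possessor inside the object DP of the clause headed by 'surprised'; is c-commanded by the pronoun; coreference would bind this R-expression — blocked (Principle C).
— the villagers' siblings: object of the clause headed by 'surprised'; is c-commanded by the pronoun; coreference would bind this R-expression — blocked (Principle C).

the candidates, the musicians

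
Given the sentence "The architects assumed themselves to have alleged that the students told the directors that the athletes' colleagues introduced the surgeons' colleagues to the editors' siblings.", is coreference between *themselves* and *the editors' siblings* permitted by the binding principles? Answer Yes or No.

No

*themselves* is a reflexive; Principle A requires it to be bound within its binding domain — the matrix clause.
— the editors' siblings: second object of the clause headed by 'introduced'; does not c-command the reflexive — cannot bind it (Principle A).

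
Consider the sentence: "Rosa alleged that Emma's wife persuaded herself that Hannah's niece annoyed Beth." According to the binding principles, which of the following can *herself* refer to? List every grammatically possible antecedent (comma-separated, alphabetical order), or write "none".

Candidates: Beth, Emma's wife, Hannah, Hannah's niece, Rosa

Emma's wife

*herself* is a reflexive; Principle A requires it to be bound within its binding domain — the clause headed by 'persuaded'.
— Beth: object of the clause headed by 'annoyed'; does not c-command the reflexive — cannot bind it (Principle A).
— Emma's wife: subject of the clause headed by 'persuaded'; c-commands the reflexive within its binding domain — allowed (Principle A).
— Hannah: possessor inside the subject DP of the clause headed by 'annoyed'; does not c-command the reflexive — cannot bind it (Principle A).
— Hannah's niece: subject of the clause headed by 'annoyed'; does not c-command the reflexive — cannot bind it (Principle A).
— Rosa: subject of the matrix clause; c-commands the reflexive but lies outside its binding domain — cannot bind it (Principle A).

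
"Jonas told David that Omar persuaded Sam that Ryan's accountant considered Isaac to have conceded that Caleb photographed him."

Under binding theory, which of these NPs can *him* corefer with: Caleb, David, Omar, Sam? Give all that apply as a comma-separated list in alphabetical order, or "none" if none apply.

David, Omar, Sam

*him* is a pronoun; Principle B requires it to be free in its binding domain — the clause headed by 'photographed'.
— Caleb: subject of the clause headed by 'photographed'; c-commands the pronoun within its binding domain — blocked (Principle B).
— David: object of the matrix clause; c-commands the pronoun but lies outside its binding domain — allowed.
— Omar: subject of the clause headed by 'persuaded'; c-commands the pronoun but lies outside its binding domain — allowed.
— Sam: object of the clause headed by 'persuaded'; c-commands the pronoun but lies outside its binding domain — allowed.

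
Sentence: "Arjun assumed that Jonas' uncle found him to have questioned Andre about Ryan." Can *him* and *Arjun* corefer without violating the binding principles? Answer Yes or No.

*Arjun* is an R-expression; Principle C requires it to be free (not bound by any c-commanding expression).
— him: subject of the clause headed by 'questioned'; the pronoun does not c-command the R-expression — coreference allowed.

Yes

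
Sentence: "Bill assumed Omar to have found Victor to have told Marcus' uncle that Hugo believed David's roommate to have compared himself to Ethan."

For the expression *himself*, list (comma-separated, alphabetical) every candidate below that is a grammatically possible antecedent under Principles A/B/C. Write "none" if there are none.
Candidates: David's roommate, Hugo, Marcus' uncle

David's roommate

*himself* is a reflexive; Principle A requires it to be bound within its binding domain — the clause headed by 'compared'.
— David's roommate: subject of the clause headed by 'compared'; c-commands the reflexive within its binding domain — allowed (Principle A).
— Hugo: subject of the clause headed by 'believed'; c-commands the reflexive but lies outside its binding domain — cannot bind it (Principle A).
— Marcus' uncle: object of the clause headed by 'told'; c-commands the reflexive but lies outside its binding domain — cannot bind it (Principle A).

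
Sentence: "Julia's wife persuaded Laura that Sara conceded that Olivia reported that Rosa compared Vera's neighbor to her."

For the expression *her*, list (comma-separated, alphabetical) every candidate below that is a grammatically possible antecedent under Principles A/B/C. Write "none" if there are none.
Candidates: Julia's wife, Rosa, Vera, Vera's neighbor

Julia's wife, Vera

*her* is a pronoun; Principle B requires it to be free in its binding domain — the clause headed by 'compared'.
— Julia's wife: subject of the matrix clause; c-commands the pronoun but lies outside its binding domain — allowed.
— Rosa: subject of the clause headed by 'compared'; c-commands the pronoun within its binding domain — blocked (Principle B).
— Vera: possessor inside the object DP of the clause headed by 'compared'; does not c-command the pronoun — Principle B does not apply; allowed.
— Vera's neighbor: object of the clause headed by 'compared'; c-commands the pronoun within its binding domain — blocked (Principle B).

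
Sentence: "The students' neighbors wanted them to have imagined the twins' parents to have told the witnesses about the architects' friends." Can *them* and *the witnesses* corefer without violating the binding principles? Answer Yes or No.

*the witnesses* is an R-expression; Principle C requires it to be free (not bound by any c-commanding expression).
— them: subject of the clause headed by 'imagined'; the pronoun c-commands the R-expression — coreference blocked (Principle C).

No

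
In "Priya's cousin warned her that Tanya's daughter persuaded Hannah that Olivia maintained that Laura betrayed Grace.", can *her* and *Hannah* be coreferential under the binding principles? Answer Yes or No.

No

*Hannah* is an R-expression; Principle C requires it to be free (not bound by any c-commanding expression).
— her: object of the matrix clause; the pronoun c-commands the R-expression — coreference blocked (Principle C).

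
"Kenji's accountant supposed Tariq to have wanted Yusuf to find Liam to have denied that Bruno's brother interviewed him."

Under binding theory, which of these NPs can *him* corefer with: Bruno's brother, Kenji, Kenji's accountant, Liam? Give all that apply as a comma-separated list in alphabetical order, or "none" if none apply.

Kenji, Kenji's accountant, Liam

*him* is a pronoun; Principle B requires it to be free in its binding domain — the clause headed by 'interviewed'.
— Bruno's brother: subject of the clause headed by 'interviewed'; c-commands the pronoun within its binding domain — blocked (Principle B).
— Kenji: possessor inside the subject DP of the matrix clause; does not c-command the pronoun — Principle B does not apply; allowed.
— Kenji's accountant: subject of the matrix clause; c-commands the pronoun but lies outside its binding domain — allowed.
— Liam: subject of the clause headed by 'denied'; c-commands the pronoun but lies outside its binding domain — allowed.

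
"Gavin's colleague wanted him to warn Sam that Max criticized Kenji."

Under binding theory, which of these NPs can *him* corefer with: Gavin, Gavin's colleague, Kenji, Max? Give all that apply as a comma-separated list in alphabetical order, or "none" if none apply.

Gavin

*him* is a pronoun; Principle B requires it to be free in its binding domain — the matrix clause.
— Gavin: possessor inside the subject DP of the matrix clause; does not c-command the pronoun — Principle B does not apply; allowed.
— Gavin's colleague: subject of the matrix clause; c-commands the pronoun within its binding domain — blocked (Principle B).
— Kenji: object of the clause headed by 'criticized'; is c-commanded by the pronoun; coreference would bind this R-expression — blocked (Principle C).
— Max: subject of the clause headed by 'criticized'; is c-commanded by the pronoun; coreference would bind this R-expression — blocked (Principle C).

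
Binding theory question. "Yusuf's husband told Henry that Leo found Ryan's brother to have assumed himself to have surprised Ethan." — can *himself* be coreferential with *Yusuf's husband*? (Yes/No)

*himself* is a reflexive; Principle A requires it to be bound within its binding domain — the clause headed by 'assumed'.
— Yusuf's husband: subject of the matrix clause; c-commands the reflexive but lies outside its binding domain — cannot bind it (Principle A).

No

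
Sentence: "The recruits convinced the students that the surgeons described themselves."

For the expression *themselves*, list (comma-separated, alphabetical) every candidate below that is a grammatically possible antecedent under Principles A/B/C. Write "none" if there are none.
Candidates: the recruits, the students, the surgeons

*themselves* is a reflexive; Principle A requires it to be bound within its binding domain — the clause headed by 'described'.
— the recruits: subject of the matrix clause; c-commands the reflexive but lies outside its binding domain — cannot bind it (Principle A).
— the students: object of the matrix clause; c-commands the reflexive but lies outside its binding domain — cannot bind it (Principle A).
— the surgeons: subject of the clause headed by 'described'; c-commands the reflexive within its binding domain — allowed (Principle A).

the surgeons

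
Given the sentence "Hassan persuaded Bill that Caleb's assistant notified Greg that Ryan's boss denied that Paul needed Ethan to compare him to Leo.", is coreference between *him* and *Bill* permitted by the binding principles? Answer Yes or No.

*him* is a pronoun; Principle B requires it to be free in its binding domain — the clause headed by 'compare'.
— Bill: object of the matrix clause; c-commands the pronoun but lies outside its binding domain — allowed.

Yes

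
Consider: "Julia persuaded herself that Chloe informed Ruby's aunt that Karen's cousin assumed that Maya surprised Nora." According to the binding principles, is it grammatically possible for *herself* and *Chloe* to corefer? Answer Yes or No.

No

*herself* is a reflexive; Principle A requires it to be bound within its binding domain — the matrix clause.
— Chloe: subject of the clause headed by 'informed'; does not c-command the reflexive — cannot bind it (Principle A).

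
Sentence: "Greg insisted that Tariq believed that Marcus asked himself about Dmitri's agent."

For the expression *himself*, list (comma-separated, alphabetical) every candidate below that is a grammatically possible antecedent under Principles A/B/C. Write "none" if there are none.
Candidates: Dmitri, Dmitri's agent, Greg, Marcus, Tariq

Marcus

*himself* is a reflexive; Principle A requires it to be bound within its binding domain — the clause headed by 'asked'.
— Dmitri: possessor inside the second object DP of the clause headed by 'asked'; does not c-command the reflexive — cannot bind it (Principle A).
— Dmitri's agent: second object of the clause headed by 'asked'; does not c-command the reflexive — cannot bind it (Principle A).
— Greg: subject of the matrix clause; c-commands the reflexive but lies outside its binding domain — cannot bind it (Principle A).
— Marcus: subject of the clause headed by 'asked'; c-commands the reflexive within its binding domain — allowed (Principle A).
— Tariq: subject of the clause headed by 'believed'; c-commands the reflexive but lies outside its binding domain — cannot bind it (Principle A).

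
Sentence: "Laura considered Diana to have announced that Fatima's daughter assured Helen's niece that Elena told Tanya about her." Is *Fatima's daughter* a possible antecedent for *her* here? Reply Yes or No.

Yes

*her* is a pronoun; Principle B requires it to be free in its binding domain — the clause headed by 'told'.
— Fatima's daughter: subject of the clause headed by 'assured'; c-commands the pronoun but lies outside its binding domain — allowed.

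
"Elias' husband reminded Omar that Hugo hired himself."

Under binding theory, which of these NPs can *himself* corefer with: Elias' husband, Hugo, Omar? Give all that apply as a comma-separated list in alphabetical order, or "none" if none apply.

Hugo

*himself* is a reflexive; Principle A requires it to be bound within its binding domain — the clause headed by 'hired'.
— Elias' husband: subject of the matrix clause; c-commands the reflexive but lies outside its binding domain — cannot bind it (Principle A).
— Hugo: subject of the clause headed by 'hired'; c-commands the reflexive within its binding domain — allowed (Principle A).
— Omar: object of the matrix clause; c-commands the reflexive but lies outside its binding domain — cannot bind it (Principle A).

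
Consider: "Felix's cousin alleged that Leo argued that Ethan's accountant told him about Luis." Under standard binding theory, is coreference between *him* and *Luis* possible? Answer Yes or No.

No

*Luis* is an R-expression; Principle C requires it to be free (not bound by any c-commanding expression).
— him: object of the clause headed by 'told'; the pronoun c-commands the R-expression — coreference blocked (Principle C).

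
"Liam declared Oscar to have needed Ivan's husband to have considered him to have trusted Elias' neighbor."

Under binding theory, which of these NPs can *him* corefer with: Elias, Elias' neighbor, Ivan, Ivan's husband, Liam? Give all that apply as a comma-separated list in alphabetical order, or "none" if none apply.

Ivan, Liam

*him* is a pronoun; Principle B requires it to be free in its binding domain — the clause headed by 'considered'.
— Elias: possessor inside the object DP of the clause headed by 'trusted'; is c-commanded by the pronoun; coreference would bind this R-expression — blocked (Principle C).
— Elias' neighbor: object of the clause headed by 'trusted'; is c-commanded by the pronoun; coreference would bind this R-expression — blocked (Principle C).
— Ivan: possessor inside the subject DP of the clause headed by 'considered'; does not c-command the pronoun — Principle B does not apply; allowed.
— Ivan's husband: subject of the clause headed by 'considered'; c-commands the pronoun within its binding domain — blocked (Principle B).
— Liam: subject of the matrix clause; c-commands the pronoun but lies outside its binding domain — allowed.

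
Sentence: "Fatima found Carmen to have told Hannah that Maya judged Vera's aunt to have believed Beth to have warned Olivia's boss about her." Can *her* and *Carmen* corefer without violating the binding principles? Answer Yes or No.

Yes

*Carmen* is an R-expression; Principle C requires it to be free (not bound by any c-commanding expression).
— her: second object of the clause headed by 'warned'; the pronoun does not c-command the R-expression — coreference allowed.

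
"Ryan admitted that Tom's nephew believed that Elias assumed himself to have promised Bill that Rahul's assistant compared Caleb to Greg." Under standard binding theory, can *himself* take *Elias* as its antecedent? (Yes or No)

Yes

*himself* is a reflexive; Principle A requires it to be bound within its binding domain — the clause headed by 'assumed'.
— Elias: subject of the clause headed by 'assumed'; c-commands the reflexive within its binding domain — allowed (Principle A).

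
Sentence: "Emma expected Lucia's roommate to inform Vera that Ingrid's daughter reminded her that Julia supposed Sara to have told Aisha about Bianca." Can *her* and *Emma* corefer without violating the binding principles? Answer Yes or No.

*Emma* is an R-expression; Principle C requires it to be free (not bound by any c-commanding expression).
— her: object of the clause headed by 'reminded'; the pronoun does not c-command the R-expression — coreference allowed.

Yes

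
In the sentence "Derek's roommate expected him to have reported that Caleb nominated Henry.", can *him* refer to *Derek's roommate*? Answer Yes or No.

No

*him* is a pronoun; Principle B requires it to be free in its binding domain — the matrix clause.
— Derek's roommate: subject of the matrix clause; c-commands the pronoun within its binding domain — blocked (Principle B).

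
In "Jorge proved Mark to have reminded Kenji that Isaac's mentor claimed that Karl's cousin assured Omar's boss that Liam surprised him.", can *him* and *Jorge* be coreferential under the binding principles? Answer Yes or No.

Yes

*Jorge* is an R-expression; Principle C requires it to be free (not bound by any c-commanding expression).
— him: object of the clause headed by 'surprised'; the pronoun does not c-command the R-expression — coreference allowed.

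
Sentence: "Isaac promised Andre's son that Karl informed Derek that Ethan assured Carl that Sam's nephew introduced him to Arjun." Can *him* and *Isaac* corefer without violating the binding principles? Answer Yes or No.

Yes

*Isaac* is an R-expression; Principle C requires it to be free (not bound by any c-commanding expression).
— him: object of the clause headed by 'introduced'; the pronoun does not c-command the R-expression — coreference allowed.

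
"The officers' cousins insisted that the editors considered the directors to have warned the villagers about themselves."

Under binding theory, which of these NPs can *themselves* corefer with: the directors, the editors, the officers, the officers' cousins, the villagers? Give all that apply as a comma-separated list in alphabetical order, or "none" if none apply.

*themselves* is a reflexive; Principle A requires it to be bound within its binding domain — the clause headed by 'warned'.
— the directors: subject of the clause headed by 'warned'; c-commands the reflexive within its binding domain — allowed (Principle A).
— the editors: subject of the clause headed by 'considered'; c-commands the reflexive but lies outside its binding domain — cannot bind it (Principle A).
— the officers: possessor inside the subject DP of the matrix clause; does not c-command the reflexive — cannot bind it (Principle A).
— the officers' cousins: subject of the matrix clause; c-commands the reflexive but lies outside its binding domain — cannot bind it (Principle A).
— the villagers: object of the clause headed by 'warned'; c-commands the reflexive within its binding domain — allowed (Principle A).

the directors, the villagers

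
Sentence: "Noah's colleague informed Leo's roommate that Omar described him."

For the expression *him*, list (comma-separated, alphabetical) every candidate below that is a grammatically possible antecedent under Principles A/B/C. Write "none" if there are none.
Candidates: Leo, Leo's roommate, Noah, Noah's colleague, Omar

*him* is a pronoun; Principle B requires it to be free in its binding domain — the clause headed by 'described'.
— Leo: possessor inside the object DP of the matrix clause; does not c-command the pronoun — Principle B does not apply; allowed.
— Leo's roommate: object of the matrix clause; c-commands the pronoun but lies outside its binding domain — allowed.
— Noah: possessor inside the subject DP of the matrix clause; does not c-command the pronoun — Principle B does not apply; allowed.
— Noah's colleague: subject of the matrix clause; c-commands the pronoun but lies outside its binding domain — allowed.
— Omar: subject of the clause headed by 'described'; c-commands the pronoun within its binding domain — blocked (Principle B).

Leo, Leo's roommate, Noah, Noah's colleague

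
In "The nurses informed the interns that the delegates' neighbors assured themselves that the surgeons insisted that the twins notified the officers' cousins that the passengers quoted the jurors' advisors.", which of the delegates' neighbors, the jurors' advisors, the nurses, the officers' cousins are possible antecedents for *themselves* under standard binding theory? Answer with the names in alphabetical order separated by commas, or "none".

*themselves* is a reflexive; Principle A requires it to be bound within its binding domain — the clause headed by 'assured'.
— the delegates' neighbors: subject of the clause headed by 'assured'; c-commands the reflexive within its binding domain — allowed (Principle A).
— the jurors' advisors: object of the clause headed by 'quoted'; does not c-command the reflexive — cannot bind it (Principle A).
— the nurses: subject of the matrix clause; c-commands the reflexive but lies outside its binding domain — cannot bind it (Principle A).
— the officers' cousins: object of the clause headed by 'notified'; does not c-command the reflexive — cannot bind it (Principle A).

the delegates' neighbors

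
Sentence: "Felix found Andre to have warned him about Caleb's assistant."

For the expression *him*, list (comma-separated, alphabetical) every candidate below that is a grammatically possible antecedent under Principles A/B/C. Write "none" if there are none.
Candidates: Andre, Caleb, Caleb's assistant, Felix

Felix

*him* is a pronoun; Principle B requires it to be free in its binding domain — the clause headed by 'warned'.
— Andre: subject of the clause headed by 'warned'; c-commands the pronoun within its binding domain — blocked (Principle B).
— Caleb: possessor inside the second object DP of the clause headed by 'warned'; is c-commanded by the pronoun; coreference would bind this R-expression — blocked (Principle C).
— Caleb's assistant: second object of the clause headed by 'warned'; is c-commanded by the pronoun; coreference would bind this R-expression — blocked (Principle C).
— Felix: subject of the matrix clause; c-commands the pronoun but lies outside its binding domain — allowed.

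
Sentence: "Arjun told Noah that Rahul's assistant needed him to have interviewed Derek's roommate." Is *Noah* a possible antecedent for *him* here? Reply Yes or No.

Yes

*him* is a pronoun; Principle B requires it to be free in its binding domain — the clause headed by 'needed'.
— Noah: object of the matrix clause; c-commands the pronoun but lies outside its binding domain — allowed.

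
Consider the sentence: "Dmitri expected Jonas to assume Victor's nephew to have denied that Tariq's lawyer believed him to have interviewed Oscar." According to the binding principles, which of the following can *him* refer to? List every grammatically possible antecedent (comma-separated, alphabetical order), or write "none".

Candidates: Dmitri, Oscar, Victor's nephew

Dmitri, Victor's nephew

*him* is a pronoun; Principle B requires it to be free in its binding domain — the clause headed by 'believed'.
— Dmitri: subject of the matrix clause; c-commands the pronoun but lies outside its binding domain — allowed.
— Oscar: object of the clause headed by 'interviewed'; is c-commanded by the pronoun; coreference would bind this R-expression — blocked (Principle C).
— Victor's nephew: subject of the clause headed by 'denied'; c-commands the pronoun but lies outside its binding domain — allowed.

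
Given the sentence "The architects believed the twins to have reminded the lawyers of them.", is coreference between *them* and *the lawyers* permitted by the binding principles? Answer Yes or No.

*them* is a pronoun; Principle B requires it to be free in its binding domain — the clause headed by 'reminded'.
— the lawyers: object of the clause headed by 'reminded'; c-commands the pronoun within its binding domain — blocked (Principle B).

No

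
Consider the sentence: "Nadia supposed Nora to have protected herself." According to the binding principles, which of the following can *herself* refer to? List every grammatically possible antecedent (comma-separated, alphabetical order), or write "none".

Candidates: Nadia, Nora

*herself* is a reflexive; Principle A requires it to be bound within its binding domain — the clause headed by 'protected'.
— Nadia: subject of the matrix clause; c-commands the reflexive but lies outside its binding domain — cannot bind it (Principle A).
— Nora: subject of the clause headed by 'protected'; c-commands the reflexive within its binding domain — allowed (Principle A).

Nora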